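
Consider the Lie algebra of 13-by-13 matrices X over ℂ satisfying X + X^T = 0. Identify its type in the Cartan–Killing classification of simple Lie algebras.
This is so(13) with 13 odd, which has dimension 13(13-1)/2 = 78 and rank (13-1)/2 = 6. In the classification of classical Lie algebras, the orthogonal algebra so(2n+1) in an odd number of variables has type B_n; here n = 6, so the Dynkin diagram is a chain of 6 nodes with a double edge at one end; the terminal node there is the unique short simple root (B_6). Hence the type is B_6.

B_6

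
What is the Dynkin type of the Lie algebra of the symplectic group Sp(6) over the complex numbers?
C3

This is sp(6), which has dimension 6(6+1)/2 = 21 and rank 6/2 = 3. In the classification of classical Lie algebras, the symplectic algebra sp(2n) has type C_n; here n = 3, so the Dynkin diagram is a chain of 3 nodes with a double edge at one end; the terminal node there is the unique long simple root (C_3). Hence the type is C_3.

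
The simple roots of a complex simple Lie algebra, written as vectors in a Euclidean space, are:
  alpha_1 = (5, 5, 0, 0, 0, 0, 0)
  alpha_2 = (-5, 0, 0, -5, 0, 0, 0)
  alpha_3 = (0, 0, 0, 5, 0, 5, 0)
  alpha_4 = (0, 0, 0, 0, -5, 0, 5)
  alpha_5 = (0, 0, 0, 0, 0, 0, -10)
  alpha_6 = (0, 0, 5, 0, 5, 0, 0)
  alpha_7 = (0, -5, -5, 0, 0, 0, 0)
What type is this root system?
Compute the Cartan integers a_ij = 2(alpha_i, alpha_j)/(alpha_j, alpha_j); the resulting 7x7 Cartan matrix is
[[2, -1, 0, 0, 0, 0, -1], [-1, 2, -1, 0, 0, 0, 0], [0, -1, 2, 0, 0, 0, 0], [0, 0, 0, 2, -1, -1, 0], [0, 0, 0, -2, 2, 0, 0], [0, 0, 0, -1, 0, 2, -1], [-1, 0, 0, 0, 0, -1, 2]].
The roots have two lengths (squared-length ratio 2:1); the short ones are alpha_{1,2,3,4,6,7}. The associated Dynkin diagram is a chain of 7 nodes with a double edge at one end; the terminal node there is the unique long simple root (C_7), so the type is C_7 (the algebra sp(14)).

C_7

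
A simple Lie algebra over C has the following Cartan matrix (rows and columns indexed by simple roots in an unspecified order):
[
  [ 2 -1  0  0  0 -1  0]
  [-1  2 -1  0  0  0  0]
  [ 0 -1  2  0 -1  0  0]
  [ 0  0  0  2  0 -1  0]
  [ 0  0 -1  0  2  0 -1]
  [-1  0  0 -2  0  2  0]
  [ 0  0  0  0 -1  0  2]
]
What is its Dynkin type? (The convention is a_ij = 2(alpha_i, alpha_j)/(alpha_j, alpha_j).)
B_7 (so(15))

The matrix has rank 7 with 2's on the diagonal. Reading the off-diagonal entries as Dynkin edges (a single edge where a_ij = a_ji = -1; a double or triple edge where a_ij * a_ji = 2 or 3), the diagram is a chain of 7 nodes with a double edge at one end; the terminal node there is the unique short simple root (B_7). One simple-root ordering that puts it in standard form is (alpha_7, alpha_5, alpha_3, alpha_2, alpha_1, alpha_6, alpha_4). So the algebra is type B_7, i.e. so(15).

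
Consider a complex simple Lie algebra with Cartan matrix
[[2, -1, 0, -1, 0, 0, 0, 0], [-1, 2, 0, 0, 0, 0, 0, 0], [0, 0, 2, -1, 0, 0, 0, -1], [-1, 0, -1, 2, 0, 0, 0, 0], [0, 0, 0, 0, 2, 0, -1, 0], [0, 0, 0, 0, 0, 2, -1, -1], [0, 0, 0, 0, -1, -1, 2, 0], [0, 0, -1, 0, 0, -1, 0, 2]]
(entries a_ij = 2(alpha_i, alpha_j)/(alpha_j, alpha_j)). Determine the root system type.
A_8 (sl(9))

The matrix has rank 8 with 2's on the diagonal. Reading the off-diagonal entries as Dynkin edges (a single edge where a_ij = a_ji = -1; a double or triple edge where a_ij * a_ji = 2 or 3), the diagram is a chain of 8 nodes with single edges (A_8). One simple-root ordering that puts it in standard form is (alpha_5, alpha_7, alpha_6, alpha_8, alpha_3, alpha_4, alpha_1, alpha_2). So the algebra is type A_8, i.e. sl(9).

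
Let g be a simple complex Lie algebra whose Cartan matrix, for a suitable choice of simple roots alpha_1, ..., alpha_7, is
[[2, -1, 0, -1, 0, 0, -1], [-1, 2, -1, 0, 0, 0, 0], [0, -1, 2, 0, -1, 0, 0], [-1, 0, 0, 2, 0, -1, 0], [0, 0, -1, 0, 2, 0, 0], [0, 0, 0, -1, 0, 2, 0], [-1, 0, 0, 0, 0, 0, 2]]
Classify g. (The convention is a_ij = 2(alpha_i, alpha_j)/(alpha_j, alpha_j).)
The matrix has rank 7 with 2's on the diagonal. Reading the off-diagonal entries as Dynkin edges (a single edge where a_ij = a_ji = -1; a double or triple edge where a_ij * a_ji = 2 or 3), the diagram is a chain of 6 nodes with one extra node attached to the third node from one end (E_7). One simple-root ordering that puts it in standard form is (alpha_6, alpha_7, alpha_4, alpha_1, alpha_2, alpha_3, alpha_5). So the algebra is type E_7.

E_7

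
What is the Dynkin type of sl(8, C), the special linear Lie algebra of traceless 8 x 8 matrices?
This is sl(8), which has dimension 8^2 - 1 = 63 and rank 8 - 1 = 7 (a Cartan subalgebra is the diagonal traceless matrices). In the classification of classical Lie algebras, the special linear algebra sl(n+1) has type A_n; here n = 7, so the Dynkin diagram is a chain of 7 nodes with single edges (A_7). Hence the type is A_7.

A_7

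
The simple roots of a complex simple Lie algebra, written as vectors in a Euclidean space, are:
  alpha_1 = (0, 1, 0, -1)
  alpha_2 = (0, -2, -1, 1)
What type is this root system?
type G_2

Compute the Cartan integers a_ij = 2(alpha_i, alpha_j)/(alpha_j, alpha_j); the resulting 2x2 Cartan matrix is
[[2, -1], [-3, 2]].
The roots have two lengths (squared-length ratio 3:1); the short ones are alpha_{1}. The associated Dynkin diagram is two nodes joined by a triple edge (G_2), so the type is G_2.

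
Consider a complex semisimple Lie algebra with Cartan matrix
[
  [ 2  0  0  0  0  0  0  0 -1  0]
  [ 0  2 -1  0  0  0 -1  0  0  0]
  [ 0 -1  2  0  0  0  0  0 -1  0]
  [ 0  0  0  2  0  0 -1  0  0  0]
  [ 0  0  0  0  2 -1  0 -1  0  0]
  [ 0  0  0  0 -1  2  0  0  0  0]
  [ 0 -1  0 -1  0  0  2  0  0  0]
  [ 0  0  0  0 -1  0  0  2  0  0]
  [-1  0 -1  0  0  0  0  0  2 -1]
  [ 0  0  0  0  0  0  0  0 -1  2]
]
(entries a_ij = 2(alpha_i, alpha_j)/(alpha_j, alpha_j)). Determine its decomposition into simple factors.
type A_3 + type D_7

The diagram associated to this matrix has two connected components: the simple roots {alpha_5, alpha_6, alpha_8} form a chain of 3 nodes with single edges (A_3), and {alpha_1, alpha_2, alpha_3, alpha_4, alpha_7, alpha_9, alpha_10} form a chain of 5 nodes with a fork of two nodes at one end (D_7). A semisimple Lie algebra decomposes uniquely as the direct sum of simple ideals, one per connected component of its Dynkin diagram, so g ≅ A_3 ⊕ D_7 (dimension 15 + 91 = 106).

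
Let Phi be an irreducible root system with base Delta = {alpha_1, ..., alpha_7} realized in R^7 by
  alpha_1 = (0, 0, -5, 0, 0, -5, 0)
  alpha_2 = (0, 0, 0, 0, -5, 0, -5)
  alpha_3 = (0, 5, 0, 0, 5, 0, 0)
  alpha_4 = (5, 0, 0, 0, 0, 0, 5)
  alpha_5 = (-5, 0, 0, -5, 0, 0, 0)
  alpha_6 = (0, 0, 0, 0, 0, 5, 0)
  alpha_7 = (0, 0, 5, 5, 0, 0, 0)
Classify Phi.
type B_7

Compute the Cartan integers a_ij = 2(alpha_i, alpha_j)/(alpha_j, alpha_j); the resulting 7x7 Cartan matrix is
[[2, 0, 0, 0, 0, -2, -1], [0, 2, -1, -1, 0, 0, 0], [0, -1, 2, 0, 0, 0, 0], [0, -1, 0, 2, -1, 0, 0], [0, 0, 0, -1, 2, 0, -1], [-1, 0, 0, 0, 0, 2, 0], [-1, 0, 0, 0, -1, 0, 2]].
The roots have two lengths (squared-length ratio 2:1); the short ones are alpha_{6}. The associated Dynkin diagram is a chain of 7 nodes with a double edge at one end; the terminal node there is the unique short simple root (B_7), so the type is B_7 (the algebra so(15)).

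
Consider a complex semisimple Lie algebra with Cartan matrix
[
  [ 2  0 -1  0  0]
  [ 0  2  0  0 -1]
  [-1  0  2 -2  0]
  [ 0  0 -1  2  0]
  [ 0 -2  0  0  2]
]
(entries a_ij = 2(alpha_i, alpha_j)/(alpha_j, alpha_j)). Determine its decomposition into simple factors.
The diagram associated to this matrix has two connected components: the simple roots {alpha_2, alpha_5} form a chain of 2 nodes with a double edge at one end; the terminal node there is the unique short simple root (B_2), and {alpha_1, alpha_3, alpha_4} form a chain of 3 nodes with a double edge at one end; the terminal node there is the unique short simple root (B_3). A semisimple Lie algebra decomposes uniquely as the direct sum of simple ideals, one per connected component of its Dynkin diagram, so g ≅ B_2 ⊕ B_3 (dimension 10 + 21 = 31).

type B_2 ⊕ type B_3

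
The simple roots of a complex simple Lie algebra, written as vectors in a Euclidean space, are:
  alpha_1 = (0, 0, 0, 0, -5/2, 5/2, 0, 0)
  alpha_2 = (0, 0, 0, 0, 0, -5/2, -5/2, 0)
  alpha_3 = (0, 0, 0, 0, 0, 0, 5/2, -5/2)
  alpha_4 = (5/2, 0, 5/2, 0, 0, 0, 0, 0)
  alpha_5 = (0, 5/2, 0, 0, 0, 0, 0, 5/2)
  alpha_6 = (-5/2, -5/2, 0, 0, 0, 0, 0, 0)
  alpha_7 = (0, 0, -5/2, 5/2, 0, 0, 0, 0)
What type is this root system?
A_7 (sl(8))

Compute the Cartan integers a_ij = 2(alpha_i, alpha_j)/(alpha_j, alpha_j); the resulting 7x7 Cartan matrix is
[[2, -1, 0, 0, 0, 0, 0], [-1, 2, -1, 0, 0, 0, 0], [0, -1, 2, 0, -1, 0, 0], [0, 0, 0, 2, 0, -1, -1], [0, 0, -1, 0, 2, -1, 0], [0, 0, 0, -1, -1, 2, 0], [0, 0, 0, -1, 0, 0, 2]].
All simple roots have the same length, so the diagram is simply laced. The associated Dynkin diagram is a chain of 7 nodes with single edges (A_7), so the type is A_7 (the algebra sl(8)).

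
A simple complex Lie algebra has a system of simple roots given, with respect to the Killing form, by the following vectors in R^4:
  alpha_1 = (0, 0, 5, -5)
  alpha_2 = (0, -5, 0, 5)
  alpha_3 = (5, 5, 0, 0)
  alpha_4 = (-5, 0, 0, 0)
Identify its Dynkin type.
B_4 (so(9))

Compute the Cartan integers a_ij = 2(alpha_i, alpha_j)/(alpha_j, alpha_j); the resulting 4x4 Cartan matrix is
[[2, -1, 0, 0], [-1, 2, -1, 0], [0, -1, 2, -2], [0, 0, -1, 2]].
The roots have two lengths (squared-length ratio 2:1); the short ones are alpha_{4}. The associated Dynkin diagram is a chain of 4 nodes with a double edge at one end; the terminal node there is the unique short simple root (B_4), so the type is B_4 (the algebra so(9)).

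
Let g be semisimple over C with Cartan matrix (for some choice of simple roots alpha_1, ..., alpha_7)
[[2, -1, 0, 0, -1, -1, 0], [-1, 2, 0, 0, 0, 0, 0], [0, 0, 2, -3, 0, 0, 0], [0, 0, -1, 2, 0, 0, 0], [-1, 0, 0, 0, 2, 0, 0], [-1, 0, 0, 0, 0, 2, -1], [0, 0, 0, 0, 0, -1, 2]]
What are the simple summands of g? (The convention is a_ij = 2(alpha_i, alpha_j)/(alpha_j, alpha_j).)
D_5 + G_2

The diagram associated to this matrix has two connected components: the simple roots {alpha_1, alpha_2, alpha_5, alpha_6, alpha_7} form a chain of 3 nodes with a fork of two nodes at one end (D_5), and {alpha_3, alpha_4} form two nodes joined by a triple edge (G_2). A semisimple Lie algebra decomposes uniquely as the direct sum of simple ideals, one per connected component of its Dynkin diagram, so g ≅ D_5 ⊕ G_2 (dimension 45 + 14 = 59).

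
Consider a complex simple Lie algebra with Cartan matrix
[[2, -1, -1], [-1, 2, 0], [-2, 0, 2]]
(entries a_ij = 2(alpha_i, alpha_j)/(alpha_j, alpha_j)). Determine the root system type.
The matrix has rank 3 with 2's on the diagonal. Reading the off-diagonal entries as Dynkin edges (a single edge where a_ij = a_ji = -1; a double or triple edge where a_ij * a_ji = 2 or 3), the diagram is a chain of 3 nodes with a double edge at one end; the terminal node there is the unique long simple root (C_3). One simple-root ordering that puts it in standard form is (alpha_2, alpha_1, alpha_3). So the algebra is type C_3, i.e. sp(6).

C_3 (sp(6))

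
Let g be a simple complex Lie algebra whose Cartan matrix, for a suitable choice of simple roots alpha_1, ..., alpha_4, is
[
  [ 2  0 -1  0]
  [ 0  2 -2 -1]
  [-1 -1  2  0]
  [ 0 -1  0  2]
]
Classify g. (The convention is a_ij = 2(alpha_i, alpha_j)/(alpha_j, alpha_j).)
F_4

The matrix has rank 4 with 2's on the diagonal. Reading the off-diagonal entries as Dynkin edges (a single edge where a_ij = a_ji = -1; a double or triple edge where a_ij * a_ji = 2 or 3), the diagram is a chain of 4 nodes with a double edge between the middle two (F_4). One simple-root ordering that puts it in standard form is (alpha_4, alpha_2, alpha_3, alpha_1). So the algebra is type F_4.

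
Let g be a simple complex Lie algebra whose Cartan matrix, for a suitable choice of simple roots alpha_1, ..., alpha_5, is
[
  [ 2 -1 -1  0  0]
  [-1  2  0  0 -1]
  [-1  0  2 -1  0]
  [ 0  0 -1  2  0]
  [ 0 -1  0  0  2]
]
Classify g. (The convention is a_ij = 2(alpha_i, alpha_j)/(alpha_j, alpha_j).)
A_5

The matrix has rank 5 with 2's on the diagonal. Reading the off-diagonal entries as Dynkin edges (a single edge where a_ij = a_ji = -1; a double or triple edge where a_ij * a_ji = 2 or 3), the diagram is a chain of 5 nodes with single edges (A_5). One simple-root ordering that puts it in standard form is (alpha_5, alpha_2, alpha_1, alpha_3, alpha_4). So the algebra is type A_5, i.e. sl(6).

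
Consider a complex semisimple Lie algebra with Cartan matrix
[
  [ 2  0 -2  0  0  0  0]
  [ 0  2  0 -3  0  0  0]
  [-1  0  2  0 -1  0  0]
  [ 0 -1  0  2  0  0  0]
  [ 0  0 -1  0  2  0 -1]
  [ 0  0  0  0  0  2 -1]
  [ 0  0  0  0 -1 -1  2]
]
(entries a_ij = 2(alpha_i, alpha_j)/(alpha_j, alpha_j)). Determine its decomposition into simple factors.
C_5 ⊕ G_2

The diagram associated to this matrix has two connected components: the simple roots {alpha_1, alpha_3, alpha_5, alpha_6, alpha_7} form a chain of 5 nodes with a double edge at one end; the terminal node there is the unique long simple root (C_5), and {alpha_2, alpha_4} form two nodes joined by a triple edge (G_2). A semisimple Lie algebra decomposes uniquely as the direct sum of simple ideals, one per connected component of its Dynkin diagram, so g ≅ C_5 ⊕ G_2 (dimension 55 + 14 = 69).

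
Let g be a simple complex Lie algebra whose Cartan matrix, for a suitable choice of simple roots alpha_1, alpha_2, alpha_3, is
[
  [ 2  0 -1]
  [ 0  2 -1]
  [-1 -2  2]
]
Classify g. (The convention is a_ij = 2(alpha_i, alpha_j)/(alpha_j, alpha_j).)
B_3 (so(7))

The matrix has rank 3 with 2's on the diagonal. Reading the off-diagonal entries as Dynkin edges (a single edge where a_ij = a_ji = -1; a double or triple edge where a_ij * a_ji = 2 or 3), the diagram is a chain of 3 nodes with a double edge at one end; the terminal node there is the unique short simple root (B_3). One simple-root ordering that puts it in standard form is (alpha_1, alpha_3, alpha_2). So the algebra is type B_3, i.e. so(7).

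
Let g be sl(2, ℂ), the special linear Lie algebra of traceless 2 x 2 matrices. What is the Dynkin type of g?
This is sl(2), which has dimension 2^2 - 1 = 3 and rank 2 - 1 = 1 (a Cartan subalgebra is the diagonal traceless matrices). In the classification of classical Lie algebras, the special linear algebra sl(n+1) has type A_n; here n = 1, so the Dynkin diagram is a chain of 1 nodes with single edges (A_1). Hence the type is A_1.

A_1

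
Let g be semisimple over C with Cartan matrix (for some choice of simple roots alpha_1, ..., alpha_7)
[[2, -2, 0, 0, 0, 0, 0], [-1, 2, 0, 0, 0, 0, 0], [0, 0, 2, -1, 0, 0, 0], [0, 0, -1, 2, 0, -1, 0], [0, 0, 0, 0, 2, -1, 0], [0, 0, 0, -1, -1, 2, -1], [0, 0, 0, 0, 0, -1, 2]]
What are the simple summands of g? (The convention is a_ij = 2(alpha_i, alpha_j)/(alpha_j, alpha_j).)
The diagram associated to this matrix has two connected components: the simple roots {alpha_1, alpha_2} form a chain of 2 nodes with a double edge at one end; the terminal node there is the unique short simple root (B_2), and {alpha_3, alpha_4, alpha_5, alpha_6, alpha_7} form a chain of 3 nodes with a fork of two nodes at one end (D_5). A semisimple Lie algebra decomposes uniquely as the direct sum of simple ideals, one per connected component of its Dynkin diagram, so g ≅ B_2 ⊕ D_5 (dimension 10 + 45 = 55).

type B_2 + type D_5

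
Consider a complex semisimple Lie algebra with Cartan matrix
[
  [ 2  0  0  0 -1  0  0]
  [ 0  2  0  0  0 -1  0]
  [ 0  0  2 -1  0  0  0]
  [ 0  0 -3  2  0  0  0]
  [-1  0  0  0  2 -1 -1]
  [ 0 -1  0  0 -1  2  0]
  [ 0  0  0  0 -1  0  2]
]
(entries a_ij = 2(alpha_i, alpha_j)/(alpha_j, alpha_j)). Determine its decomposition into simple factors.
D_5 (so(10)) ⊕ G_2

The diagram associated to this matrix has two connected components: the simple roots {alpha_1, alpha_2, alpha_5, alpha_6, alpha_7} form a chain of 3 nodes with a fork of two nodes at one end (D_5), and {alpha_3, alpha_4} form two nodes joined by a triple edge (G_2). A semisimple Lie algebra decomposes uniquely as the direct sum of simple ideals, one per connected component of its Dynkin diagram, so g ≅ D_5 ⊕ G_2 (dimension 45 + 14 = 59).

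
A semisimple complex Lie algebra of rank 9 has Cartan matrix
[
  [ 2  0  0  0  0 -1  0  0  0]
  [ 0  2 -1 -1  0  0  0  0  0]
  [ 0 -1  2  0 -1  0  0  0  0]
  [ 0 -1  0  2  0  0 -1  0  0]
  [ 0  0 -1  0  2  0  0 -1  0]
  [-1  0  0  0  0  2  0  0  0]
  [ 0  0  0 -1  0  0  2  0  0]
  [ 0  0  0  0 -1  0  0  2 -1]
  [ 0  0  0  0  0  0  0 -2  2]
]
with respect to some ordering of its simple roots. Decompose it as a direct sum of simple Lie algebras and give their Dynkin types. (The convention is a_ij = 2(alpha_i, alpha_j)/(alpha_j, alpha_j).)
The diagram associated to this matrix has two connected components: the simple roots {alpha_1, alpha_6} form a chain of 2 nodes with single edges (A_2), and {alpha_2, alpha_3, alpha_4, alpha_5, alpha_7, alpha_8, alpha_9} form a chain of 7 nodes with a double edge at one end; the terminal node there is the unique long simple root (C_7). A semisimple Lie algebra decomposes uniquely as the direct sum of simple ideals, one per connected component of its Dynkin diagram, so g ≅ A_2 ⊕ C_7 (dimension 8 + 105 = 113).

A2 ⊕ C7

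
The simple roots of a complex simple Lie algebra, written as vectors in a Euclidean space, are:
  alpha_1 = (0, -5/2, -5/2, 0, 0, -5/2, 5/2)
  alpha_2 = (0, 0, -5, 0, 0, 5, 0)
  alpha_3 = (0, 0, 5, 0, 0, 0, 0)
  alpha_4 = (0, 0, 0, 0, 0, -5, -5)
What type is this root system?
Compute the Cartan integers a_ij = 2(alpha_i, alpha_j)/(alpha_j, alpha_j); the resulting 4x4 Cartan matrix is
[[2, 0, -1, 0], [0, 2, -2, -1], [-1, -1, 2, 0], [0, -1, 0, 2]].
The roots have two lengths (squared-length ratio 2:1); the short ones are alpha_{1,3}. The associated Dynkin diagram is a chain of 4 nodes with a double edge between the middle two (F_4), so the type is F_4.

type F_4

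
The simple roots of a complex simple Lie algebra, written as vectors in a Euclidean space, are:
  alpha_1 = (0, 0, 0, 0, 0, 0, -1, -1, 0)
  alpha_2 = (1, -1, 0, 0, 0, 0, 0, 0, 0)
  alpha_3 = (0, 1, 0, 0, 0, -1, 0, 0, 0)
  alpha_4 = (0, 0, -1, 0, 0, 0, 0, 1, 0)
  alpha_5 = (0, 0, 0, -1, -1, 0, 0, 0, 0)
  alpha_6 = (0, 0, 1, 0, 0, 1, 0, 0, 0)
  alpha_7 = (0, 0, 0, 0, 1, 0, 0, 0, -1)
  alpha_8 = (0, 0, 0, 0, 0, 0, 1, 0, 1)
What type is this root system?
type A_8

Compute the Cartan integers a_ij = 2(alpha_i, alpha_j)/(alpha_j, alpha_j); the resulting 8x8 Cartan matrix is
[[2, 0, 0, -1, 0, 0, 0, -1], [0, 2, -1, 0, 0, 0, 0, 0], [0, -1, 2, 0, 0, -1, 0, 0], [-1, 0, 0, 2, 0, -1, 0, 0], [0, 0, 0, 0, 2, 0, -1, 0], [0, 0, -1, -1, 0, 2, 0, 0], [0, 0, 0, 0, -1, 0, 2, -1], [-1, 0, 0, 0, 0, 0, -1, 2]].
All simple roots have the same length, so the diagram is simply laced. The associated Dynkin diagram is a chain of 8 nodes with single edges (A_8), so the type is A_8 (the algebra sl(9)).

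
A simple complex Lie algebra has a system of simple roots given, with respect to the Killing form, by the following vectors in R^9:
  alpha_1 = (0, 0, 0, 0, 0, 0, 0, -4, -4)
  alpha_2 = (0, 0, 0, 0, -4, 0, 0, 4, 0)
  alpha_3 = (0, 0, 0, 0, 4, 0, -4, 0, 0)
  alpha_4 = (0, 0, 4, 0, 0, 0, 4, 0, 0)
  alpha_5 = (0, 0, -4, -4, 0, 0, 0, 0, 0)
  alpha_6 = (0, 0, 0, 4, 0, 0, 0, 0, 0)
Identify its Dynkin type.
B_6

Compute the Cartan integers a_ij = 2(alpha_i, alpha_j)/(alpha_j, alpha_j); the resulting 6x6 Cartan matrix is
[[2, -1, 0, 0, 0, 0], [-1, 2, -1, 0, 0, 0], [0, -1, 2, -1, 0, 0], [0, 0, -1, 2, -1, 0], [0, 0, 0, -1, 2, -2], [0, 0, 0, 0, -1, 2]].
The roots have two lengths (squared-length ratio 2:1); the short ones are alpha_{6}. The associated Dynkin diagram is a chain of 6 nodes with a double edge at one end; the terminal node there is the unique short simple root (B_6), so the type is B_6 (the algebra so(13)).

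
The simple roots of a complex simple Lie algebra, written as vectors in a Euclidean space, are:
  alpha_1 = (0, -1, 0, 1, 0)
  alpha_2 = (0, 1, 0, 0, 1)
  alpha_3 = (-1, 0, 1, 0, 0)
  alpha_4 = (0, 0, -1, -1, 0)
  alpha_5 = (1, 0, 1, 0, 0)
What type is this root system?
D_5 (so(10))

Compute the Cartan integers a_ij = 2(alpha_i, alpha_j)/(alpha_j, alpha_j); the resulting 5x5 Cartan matrix is
[[2, -1, 0, -1, 0], [-1, 2, 0, 0, 0], [0, 0, 2, -1, 0], [-1, 0, -1, 2, -1], [0, 0, 0, -1, 2]].
All simple roots have the same length, so the diagram is simply laced. The associated Dynkin diagram is a chain of 3 nodes with a fork of two nodes at one end (D_5), so the type is D_5 (the algebra so(10)).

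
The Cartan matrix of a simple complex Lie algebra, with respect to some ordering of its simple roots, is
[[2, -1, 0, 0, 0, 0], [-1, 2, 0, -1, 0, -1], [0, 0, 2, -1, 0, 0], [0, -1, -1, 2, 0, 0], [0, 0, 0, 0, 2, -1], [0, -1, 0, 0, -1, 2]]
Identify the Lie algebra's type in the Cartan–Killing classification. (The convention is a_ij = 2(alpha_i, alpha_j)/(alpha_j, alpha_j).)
E_6

The matrix has rank 6 with 2's on the diagonal. Reading the off-diagonal entries as Dynkin edges (a single edge where a_ij = a_ji = -1; a double or triple edge where a_ij * a_ji = 2 or 3), the diagram is a chain of 5 nodes with one extra node attached to the third node from one end (E_6). One simple-root ordering that puts it in standard form is (alpha_5, alpha_1, alpha_6, alpha_2, alpha_4, alpha_3). So the algebra is type E_6.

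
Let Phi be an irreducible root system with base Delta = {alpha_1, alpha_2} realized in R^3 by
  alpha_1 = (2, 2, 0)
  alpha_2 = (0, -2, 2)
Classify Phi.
A_2 (sl(3))

Compute the Cartan integers a_ij = 2(alpha_i, alpha_j)/(alpha_j, alpha_j); the resulting 2x2 Cartan matrix is
[[2, -1], [-1, 2]].
All simple roots have the same length, so the diagram is simply laced. The associated Dynkin diagram is a chain of 2 nodes with single edges (A_2), so the type is A_2 (the algebra sl(3)).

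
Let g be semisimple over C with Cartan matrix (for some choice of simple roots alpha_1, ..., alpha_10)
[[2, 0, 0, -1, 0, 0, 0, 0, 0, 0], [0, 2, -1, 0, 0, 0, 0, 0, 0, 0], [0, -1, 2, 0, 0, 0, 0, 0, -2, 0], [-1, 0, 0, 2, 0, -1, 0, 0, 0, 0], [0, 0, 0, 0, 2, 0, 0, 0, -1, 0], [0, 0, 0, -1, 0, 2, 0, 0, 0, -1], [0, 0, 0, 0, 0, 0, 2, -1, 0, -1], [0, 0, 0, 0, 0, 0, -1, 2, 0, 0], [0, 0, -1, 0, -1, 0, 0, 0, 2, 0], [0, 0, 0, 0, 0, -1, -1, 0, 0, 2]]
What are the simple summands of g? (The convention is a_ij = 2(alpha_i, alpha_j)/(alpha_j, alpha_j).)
The diagram associated to this matrix has two connected components: the simple roots {alpha_1, alpha_4, alpha_6, alpha_7, alpha_8, alpha_10} form a chain of 6 nodes with single edges (A_6), and {alpha_2, alpha_3, alpha_5, alpha_9} form a chain of 4 nodes with a double edge between the middle two (F_4). A semisimple Lie algebra decomposes uniquely as the direct sum of simple ideals, one per connected component of its Dynkin diagram, so g ≅ A_6 ⊕ F_4 (dimension 48 + 52 = 100).

A6 + F4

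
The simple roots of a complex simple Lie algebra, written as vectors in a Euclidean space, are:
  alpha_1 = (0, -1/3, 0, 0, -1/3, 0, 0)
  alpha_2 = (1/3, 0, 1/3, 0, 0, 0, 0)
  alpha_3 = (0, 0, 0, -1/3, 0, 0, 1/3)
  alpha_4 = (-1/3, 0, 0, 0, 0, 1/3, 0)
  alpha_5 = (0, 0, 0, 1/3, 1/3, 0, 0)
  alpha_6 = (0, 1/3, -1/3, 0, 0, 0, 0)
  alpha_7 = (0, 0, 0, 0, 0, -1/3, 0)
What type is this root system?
Compute the Cartan integers a_ij = 2(alpha_i, alpha_j)/(alpha_j, alpha_j); the resulting 7x7 Cartan matrix is
[[2, 0, 0, 0, -1, -1, 0], [0, 2, 0, -1, 0, -1, 0], [0, 0, 2, 0, -1, 0, 0], [0, -1, 0, 2, 0, 0, -2], [-1, 0, -1, 0, 2, 0, 0], [-1, -1, 0, 0, 0, 2, 0], [0, 0, 0, -1, 0, 0, 2]].
The roots have two lengths (squared-length ratio 2:1); the short ones are alpha_{7}. The associated Dynkin diagram is a chain of 7 nodes with a double edge at one end; the terminal node there is the unique short simple root (B_7), so the type is B_7 (the algebra so(15)).

B_7 (so(15))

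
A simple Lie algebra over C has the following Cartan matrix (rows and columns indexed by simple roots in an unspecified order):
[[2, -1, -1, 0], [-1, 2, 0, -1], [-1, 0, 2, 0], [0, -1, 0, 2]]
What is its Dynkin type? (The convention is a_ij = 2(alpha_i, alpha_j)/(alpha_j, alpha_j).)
A_4

The matrix has rank 4 with 2's on the diagonal. Reading the off-diagonal entries as Dynkin edges (a single edge where a_ij = a_ji = -1; a double or triple edge where a_ij * a_ji = 2 or 3), the diagram is a chain of 4 nodes with single edges (A_4). One simple-root ordering that puts it in standard form is (alpha_3, alpha_1, alpha_2, alpha_4). So the algebra is type A_4, i.e. sl(5).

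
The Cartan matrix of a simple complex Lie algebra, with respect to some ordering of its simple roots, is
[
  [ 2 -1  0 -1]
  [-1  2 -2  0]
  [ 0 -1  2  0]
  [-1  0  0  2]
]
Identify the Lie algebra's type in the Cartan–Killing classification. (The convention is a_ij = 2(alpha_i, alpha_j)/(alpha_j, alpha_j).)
The matrix has rank 4 with 2's on the diagonal. Reading the off-diagonal entries as Dynkin edges (a single edge where a_ij = a_ji = -1; a double or triple edge where a_ij * a_ji = 2 or 3), the diagram is a chain of 4 nodes with a double edge at one end; the terminal node there is the unique short simple root (B_4). One simple-root ordering that puts it in standard form is (alpha_4, alpha_1, alpha_2, alpha_3). So the algebra is type B_4, i.e. so(9).

B_4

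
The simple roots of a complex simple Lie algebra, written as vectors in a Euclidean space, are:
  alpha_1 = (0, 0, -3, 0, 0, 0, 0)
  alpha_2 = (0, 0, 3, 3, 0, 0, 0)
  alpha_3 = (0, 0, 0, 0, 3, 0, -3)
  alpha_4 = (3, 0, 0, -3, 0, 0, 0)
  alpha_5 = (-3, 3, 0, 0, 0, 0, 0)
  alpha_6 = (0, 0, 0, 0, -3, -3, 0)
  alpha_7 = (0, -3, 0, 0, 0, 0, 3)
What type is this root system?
B7

Compute the Cartan integers a_ij = 2(alpha_i, alpha_j)/(alpha_j, alpha_j); the resulting 7x7 Cartan matrix is
[[2, -1, 0, 0, 0, 0, 0], [-2, 2, 0, -1, 0, 0, 0], [0, 0, 2, 0, 0, -1, -1], [0, -1, 0, 2, -1, 0, 0], [0, 0, 0, -1, 2, 0, -1], [0, 0, -1, 0, 0, 2, 0], [0, 0, -1, 0, -1, 0, 2]].
The roots have two lengths (squared-length ratio 2:1); the short ones are alpha_{1}. The associated Dynkin diagram is a chain of 7 nodes with a double edge at one end; the terminal node there is the unique short simple root (B_7), so the type is B_7 (the algebra so(15)).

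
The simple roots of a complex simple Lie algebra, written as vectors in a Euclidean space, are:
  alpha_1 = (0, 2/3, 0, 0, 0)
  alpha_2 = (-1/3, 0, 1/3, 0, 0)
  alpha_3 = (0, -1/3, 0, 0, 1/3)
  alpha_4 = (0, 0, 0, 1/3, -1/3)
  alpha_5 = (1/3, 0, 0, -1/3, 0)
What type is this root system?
Compute the Cartan integers a_ij = 2(alpha_i, alpha_j)/(alpha_j, alpha_j); the resulting 5x5 Cartan matrix is
[[2, 0, -2, 0, 0], [0, 2, 0, 0, -1], [-1, 0, 2, -1, 0], [0, 0, -1, 2, -1], [0, -1, 0, -1, 2]].
The roots have two lengths (squared-length ratio 2:1); the short ones are alpha_{2,3,4,5}. The associated Dynkin diagram is a chain of 5 nodes with a double edge at one end; the terminal node there is the unique long simple root (C_5), so the type is C_5 (the algebra sp(10)).

C5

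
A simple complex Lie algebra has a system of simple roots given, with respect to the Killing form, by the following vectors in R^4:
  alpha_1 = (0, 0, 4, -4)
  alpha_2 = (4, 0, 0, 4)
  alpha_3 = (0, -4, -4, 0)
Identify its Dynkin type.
A_3

Compute the Cartan integers a_ij = 2(alpha_i, alpha_j)/(alpha_j, alpha_j); the resulting 3x3 Cartan matrix is
[[2, -1, -1], [-1, 2, 0], [-1, 0, 2]].
All simple roots have the same length, so the diagram is simply laced. The associated Dynkin diagram is a chain of 3 nodes with single edges (A_3), so the type is A_3 (the algebra sl(4)).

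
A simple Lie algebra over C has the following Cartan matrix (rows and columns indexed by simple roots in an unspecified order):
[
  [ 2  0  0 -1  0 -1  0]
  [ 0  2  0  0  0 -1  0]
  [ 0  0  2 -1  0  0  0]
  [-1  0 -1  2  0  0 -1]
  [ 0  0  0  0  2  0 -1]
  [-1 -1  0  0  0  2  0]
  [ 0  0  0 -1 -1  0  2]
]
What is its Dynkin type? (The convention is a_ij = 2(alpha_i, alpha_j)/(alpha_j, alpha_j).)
type E_7

The matrix has rank 7 with 2's on the diagonal. Reading the off-diagonal entries as Dynkin edges (a single edge where a_ij = a_ji = -1; a double or triple edge where a_ij * a_ji = 2 or 3), the diagram is a chain of 6 nodes with one extra node attached to the third node from one end (E_7). One simple-root ordering that puts it in standard form is (alpha_5, alpha_3, alpha_7, alpha_4, alpha_1, alpha_6, alpha_2). So the algebra is type E_7.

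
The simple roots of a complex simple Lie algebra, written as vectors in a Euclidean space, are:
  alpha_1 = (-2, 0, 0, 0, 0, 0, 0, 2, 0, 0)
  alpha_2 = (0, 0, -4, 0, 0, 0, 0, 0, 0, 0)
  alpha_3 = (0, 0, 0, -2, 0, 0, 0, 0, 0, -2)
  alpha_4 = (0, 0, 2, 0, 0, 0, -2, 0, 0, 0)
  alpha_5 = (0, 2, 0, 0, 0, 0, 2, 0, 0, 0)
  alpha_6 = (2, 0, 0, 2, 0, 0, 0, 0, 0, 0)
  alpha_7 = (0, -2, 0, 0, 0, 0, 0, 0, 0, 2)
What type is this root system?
Compute the Cartan integers a_ij = 2(alpha_i, alpha_j)/(alpha_j, alpha_j); the resulting 7x7 Cartan matrix is
[[2, 0, 0, 0, 0, -1, 0], [0, 2, 0, -2, 0, 0, 0], [0, 0, 2, 0, 0, -1, -1], [0, -1, 0, 2, -1, 0, 0], [0, 0, 0, -1, 2, 0, -1], [-1, 0, -1, 0, 0, 2, 0], [0, 0, -1, 0, -1, 0, 2]].
The roots have two lengths (squared-length ratio 2:1); the short ones are alpha_{1,3,4,5,6,7}. The associated Dynkin diagram is a chain of 7 nodes with a double edge at one end; the terminal node there is the unique long simple root (C_7), so the type is C_7 (the algebra sp(14)).

C7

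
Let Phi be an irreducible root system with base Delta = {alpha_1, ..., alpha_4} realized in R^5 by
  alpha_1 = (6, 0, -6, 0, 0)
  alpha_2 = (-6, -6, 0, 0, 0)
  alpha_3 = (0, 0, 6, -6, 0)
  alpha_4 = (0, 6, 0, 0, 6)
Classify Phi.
Compute the Cartan integers a_ij = 2(alpha_i, alpha_j)/(alpha_j, alpha_j); the resulting 4x4 Cartan matrix is
[[2, -1, -1, 0], [-1, 2, 0, -1], [-1, 0, 2, 0], [0, -1, 0, 2]].
All simple roots have the same length, so the diagram is simply laced. The associated Dynkin diagram is a chain of 4 nodes with single edges (A_4), so the type is A_4 (the algebra sl(5)).

A_4 (sl(5))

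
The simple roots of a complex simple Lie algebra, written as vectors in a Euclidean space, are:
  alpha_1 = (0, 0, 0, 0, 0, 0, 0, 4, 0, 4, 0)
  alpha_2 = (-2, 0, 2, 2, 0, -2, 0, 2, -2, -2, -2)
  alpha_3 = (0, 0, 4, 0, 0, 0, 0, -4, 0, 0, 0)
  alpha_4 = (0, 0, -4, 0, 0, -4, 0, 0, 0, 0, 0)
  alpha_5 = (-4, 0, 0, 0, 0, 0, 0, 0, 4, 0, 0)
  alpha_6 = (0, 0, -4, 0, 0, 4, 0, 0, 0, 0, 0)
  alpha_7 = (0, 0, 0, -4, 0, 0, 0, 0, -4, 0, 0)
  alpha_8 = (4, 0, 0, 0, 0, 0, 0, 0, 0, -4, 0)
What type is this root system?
Compute the Cartan integers a_ij = 2(alpha_i, alpha_j)/(alpha_j, alpha_j); the resulting 8x8 Cartan matrix is
[[2, 0, -1, 0, 0, 0, 0, -1], [0, 2, 0, 0, 0, -1, 0, 0], [-1, 0, 2, -1, 0, -1, 0, 0], [0, 0, -1, 2, 0, 0, 0, 0], [0, 0, 0, 0, 2, 0, -1, -1], [0, -1, -1, 0, 0, 2, 0, 0], [0, 0, 0, 0, -1, 0, 2, 0], [-1, 0, 0, 0, -1, 0, 0, 2]].
All simple roots have the same length, so the diagram is simply laced. The associated Dynkin diagram is a chain of 7 nodes with one extra node attached to the third node from one end (E_8), so the type is E_8.

type E_8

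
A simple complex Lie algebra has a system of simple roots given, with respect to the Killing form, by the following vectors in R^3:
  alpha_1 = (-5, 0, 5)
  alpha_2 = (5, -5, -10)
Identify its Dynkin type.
type G_2

Compute the Cartan integers a_ij = 2(alpha_i, alpha_j)/(alpha_j, alpha_j); the resulting 2x2 Cartan matrix is
[[2, -1], [-3, 2]].
The roots have two lengths (squared-length ratio 3:1); the short ones are alpha_{1}. The associated Dynkin diagram is two nodes joined by a triple edge (G_2), so the type is G_2.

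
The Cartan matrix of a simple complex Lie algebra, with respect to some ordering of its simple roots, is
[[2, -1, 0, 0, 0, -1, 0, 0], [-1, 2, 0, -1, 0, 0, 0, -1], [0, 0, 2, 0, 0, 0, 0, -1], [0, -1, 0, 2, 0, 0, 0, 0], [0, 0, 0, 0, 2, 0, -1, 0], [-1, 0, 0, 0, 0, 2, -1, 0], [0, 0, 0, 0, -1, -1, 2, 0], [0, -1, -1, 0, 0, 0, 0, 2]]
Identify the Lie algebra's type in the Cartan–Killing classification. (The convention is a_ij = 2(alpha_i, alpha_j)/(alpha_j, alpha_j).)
The matrix has rank 8 with 2's on the diagonal. Reading the off-diagonal entries as Dynkin edges (a single edge where a_ij = a_ji = -1; a double or triple edge where a_ij * a_ji = 2 or 3), the diagram is a chain of 7 nodes with one extra node attached to the third node from one end (E_8). One simple-root ordering that puts it in standard form is (alpha_3, alpha_4, alpha_8, alpha_2, alpha_1, alpha_6, alpha_7, alpha_5). So the algebra is type E_8.

type E_8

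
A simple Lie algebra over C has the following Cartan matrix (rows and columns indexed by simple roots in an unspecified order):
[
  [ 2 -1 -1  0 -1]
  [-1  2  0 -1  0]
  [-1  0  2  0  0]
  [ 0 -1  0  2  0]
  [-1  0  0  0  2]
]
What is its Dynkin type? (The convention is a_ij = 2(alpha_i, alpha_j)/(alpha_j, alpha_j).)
The matrix has rank 5 with 2's on the diagonal. Reading the off-diagonal entries as Dynkin edges (a single edge where a_ij = a_ji = -1; a double or triple edge where a_ij * a_ji = 2 or 3), the diagram is a chain of 3 nodes with a fork of two nodes at one end (D_5). One simple-root ordering that puts it in standard form is (alpha_4, alpha_2, alpha_1, alpha_3, alpha_5). So the algebra is type D_5, i.e. so(10).

D_5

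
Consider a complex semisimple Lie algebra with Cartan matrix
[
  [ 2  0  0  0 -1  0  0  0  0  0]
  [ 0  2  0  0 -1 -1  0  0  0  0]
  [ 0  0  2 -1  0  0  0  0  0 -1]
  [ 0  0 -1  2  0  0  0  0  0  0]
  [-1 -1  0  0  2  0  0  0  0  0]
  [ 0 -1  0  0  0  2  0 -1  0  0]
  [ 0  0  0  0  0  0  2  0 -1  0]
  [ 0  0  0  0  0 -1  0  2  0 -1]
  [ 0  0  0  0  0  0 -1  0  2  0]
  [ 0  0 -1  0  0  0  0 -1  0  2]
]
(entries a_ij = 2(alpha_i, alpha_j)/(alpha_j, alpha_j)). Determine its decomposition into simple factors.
A_2 + A_8

The diagram associated to this matrix has two connected components: the simple roots {alpha_7, alpha_9} form a chain of 2 nodes with single edges (A_2), and {alpha_1, alpha_2, alpha_3, alpha_4, alpha_5, alpha_6, alpha_8, alpha_10} form a chain of 8 nodes with single edges (A_8). A semisimple Lie algebra decomposes uniquely as the direct sum of simple ideals, one per connected component of its Dynkin diagram, so g ≅ A_2 ⊕ A_8 (dimension 8 + 80 = 88).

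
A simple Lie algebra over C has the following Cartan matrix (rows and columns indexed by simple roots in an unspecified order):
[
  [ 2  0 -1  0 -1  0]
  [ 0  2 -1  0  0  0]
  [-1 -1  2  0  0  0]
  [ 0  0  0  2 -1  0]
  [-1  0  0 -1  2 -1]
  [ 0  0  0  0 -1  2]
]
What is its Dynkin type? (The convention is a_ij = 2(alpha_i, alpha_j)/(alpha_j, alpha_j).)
The matrix has rank 6 with 2's on the diagonal. Reading the off-diagonal entries as Dynkin edges (a single edge where a_ij = a_ji = -1; a double or triple edge where a_ij * a_ji = 2 or 3), the diagram is a chain of 4 nodes with a fork of two nodes at one end (D_6). One simple-root ordering that puts it in standard form is (alpha_2, alpha_3, alpha_1, alpha_5, alpha_6, alpha_4). So the algebra is type D_6, i.e. so(12).

type D_6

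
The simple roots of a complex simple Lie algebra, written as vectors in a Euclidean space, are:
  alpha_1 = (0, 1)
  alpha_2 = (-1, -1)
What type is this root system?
Compute the Cartan integers a_ij = 2(alpha_i, alpha_j)/(alpha_j, alpha_j); the resulting 2x2 Cartan matrix is
[[2, -1], [-2, 2]].
The roots have two lengths (squared-length ratio 2:1); the short ones are alpha_{1}. The associated Dynkin diagram is a chain of 2 nodes with a double edge at one end; the terminal node there is the unique short simple root (B_2), so the type is B_2 (the algebra so(5)).

type B_2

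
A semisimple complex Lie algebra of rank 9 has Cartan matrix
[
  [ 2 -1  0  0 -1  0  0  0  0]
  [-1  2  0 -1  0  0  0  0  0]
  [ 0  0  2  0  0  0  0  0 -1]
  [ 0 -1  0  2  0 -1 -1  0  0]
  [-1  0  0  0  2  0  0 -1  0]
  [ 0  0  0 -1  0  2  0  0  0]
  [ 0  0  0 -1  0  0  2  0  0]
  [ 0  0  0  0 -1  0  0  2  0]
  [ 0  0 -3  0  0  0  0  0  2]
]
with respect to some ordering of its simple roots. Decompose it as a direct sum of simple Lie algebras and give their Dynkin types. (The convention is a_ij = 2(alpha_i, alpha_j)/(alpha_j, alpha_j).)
D7 + G2

The diagram associated to this matrix has two connected components: the simple roots {alpha_1, alpha_2, alpha_4, alpha_5, alpha_6, alpha_7, alpha_8} form a chain of 5 nodes with a fork of two nodes at one end (D_7), and {alpha_3, alpha_9} form two nodes joined by a triple edge (G_2). A semisimple Lie algebra decomposes uniquely as the direct sum of simple ideals, one per connected component of its Dynkin diagram, so g ≅ D_7 ⊕ G_2 (dimension 91 + 14 = 105).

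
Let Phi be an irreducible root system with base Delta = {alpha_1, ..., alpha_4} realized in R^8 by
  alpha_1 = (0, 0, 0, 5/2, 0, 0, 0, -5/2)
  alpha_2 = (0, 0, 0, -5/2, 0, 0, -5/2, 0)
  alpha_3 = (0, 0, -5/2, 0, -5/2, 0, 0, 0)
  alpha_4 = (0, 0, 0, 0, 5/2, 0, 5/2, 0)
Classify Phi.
A_4 (sl(5))

Compute the Cartan integers a_ij = 2(alpha_i, alpha_j)/(alpha_j, alpha_j); the resulting 4x4 Cartan matrix is
[[2, -1, 0, 0], [-1, 2, 0, -1], [0, 0, 2, -1], [0, -1, -1, 2]].
All simple roots have the same length, so the diagram is simply laced. The associated Dynkin diagram is a chain of 4 nodes with single edges (A_4), so the type is A_4 (the algebra sl(5)).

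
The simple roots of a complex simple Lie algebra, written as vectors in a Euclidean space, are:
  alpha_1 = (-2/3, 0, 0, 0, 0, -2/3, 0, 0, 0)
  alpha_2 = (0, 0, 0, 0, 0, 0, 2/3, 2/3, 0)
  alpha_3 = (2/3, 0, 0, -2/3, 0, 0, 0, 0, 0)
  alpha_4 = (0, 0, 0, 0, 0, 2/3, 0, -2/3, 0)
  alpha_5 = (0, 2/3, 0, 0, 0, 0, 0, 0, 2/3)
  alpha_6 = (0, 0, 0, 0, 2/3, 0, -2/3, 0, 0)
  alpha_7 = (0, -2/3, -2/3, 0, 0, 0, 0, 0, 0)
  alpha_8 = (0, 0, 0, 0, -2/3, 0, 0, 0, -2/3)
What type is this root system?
Compute the Cartan integers a_ij = 2(alpha_i, alpha_j)/(alpha_j, alpha_j); the resulting 8x8 Cartan matrix is
[[2, 0, -1, -1, 0, 0, 0, 0], [0, 2, 0, -1, 0, -1, 0, 0], [-1, 0, 2, 0, 0, 0, 0, 0], [-1, -1, 0, 2, 0, 0, 0, 0], [0, 0, 0, 0, 2, 0, -1, -1], [0, -1, 0, 0, 0, 2, 0, -1], [0, 0, 0, 0, -1, 0, 2, 0], [0, 0, 0, 0, -1, -1, 0, 2]].
All simple roots have the same length, so the diagram is simply laced. The associated Dynkin diagram is a chain of 8 nodes with single edges (A_8), so the type is A_8 (the algebra sl(9)).

type A_8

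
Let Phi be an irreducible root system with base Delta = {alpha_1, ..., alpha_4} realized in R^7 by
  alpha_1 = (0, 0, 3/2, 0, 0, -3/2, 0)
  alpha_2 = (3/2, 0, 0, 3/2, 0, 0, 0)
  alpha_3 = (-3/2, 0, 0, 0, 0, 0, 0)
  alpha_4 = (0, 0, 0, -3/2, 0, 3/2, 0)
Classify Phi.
Compute the Cartan integers a_ij = 2(alpha_i, alpha_j)/(alpha_j, alpha_j); the resulting 4x4 Cartan matrix is
[[2, 0, 0, -1], [0, 2, -2, -1], [0, -1, 2, 0], [-1, -1, 0, 2]].
The roots have two lengths (squared-length ratio 2:1); the short ones are alpha_{3}. The associated Dynkin diagram is a chain of 4 nodes with a double edge at one end; the terminal node there is the unique short simple root (B_4), so the type is B_4 (the algebra so(9)).

B_4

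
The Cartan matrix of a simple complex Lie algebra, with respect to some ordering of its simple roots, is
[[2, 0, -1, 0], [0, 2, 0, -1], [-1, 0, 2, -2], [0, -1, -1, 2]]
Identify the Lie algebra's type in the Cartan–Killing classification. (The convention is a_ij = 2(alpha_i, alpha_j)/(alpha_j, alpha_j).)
The matrix has rank 4 with 2's on the diagonal. Reading the off-diagonal entries as Dynkin edges (a single edge where a_ij = a_ji = -1; a double or triple edge where a_ij * a_ji = 2 or 3), the diagram is a chain of 4 nodes with a double edge between the middle two (F_4). One simple-root ordering that puts it in standard form is (alpha_1, alpha_3, alpha_4, alpha_2). So the algebra is type F_4.

F_4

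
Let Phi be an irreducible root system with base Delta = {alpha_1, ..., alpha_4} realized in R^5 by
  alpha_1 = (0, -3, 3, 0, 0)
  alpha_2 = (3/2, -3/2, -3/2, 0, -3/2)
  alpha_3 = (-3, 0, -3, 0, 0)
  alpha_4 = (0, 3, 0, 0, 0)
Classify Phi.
Compute the Cartan integers a_ij = 2(alpha_i, alpha_j)/(alpha_j, alpha_j); the resulting 4x4 Cartan matrix is
[[2, 0, -1, -2], [0, 2, 0, -1], [-1, 0, 2, 0], [-1, -1, 0, 2]].
The roots have two lengths (squared-length ratio 2:1); the short ones are alpha_{2,4}. The associated Dynkin diagram is a chain of 4 nodes with a double edge between the middle two (F_4), so the type is F_4.

F_4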